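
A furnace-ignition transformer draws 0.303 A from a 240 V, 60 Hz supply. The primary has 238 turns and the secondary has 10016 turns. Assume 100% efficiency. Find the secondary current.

I_s/I_p = N_p/N_s, so I_s = 0.303 × 238/10016 = 0.00720 A.

I_s ≈ 0.00720 A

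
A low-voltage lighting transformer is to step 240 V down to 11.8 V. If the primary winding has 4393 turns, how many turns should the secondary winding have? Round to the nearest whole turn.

N_s/N_p = V_s/V_p, so N_s = 4393 × 11.8/240 = 216.0 ≈ 216 turns.

N_s = 216 turns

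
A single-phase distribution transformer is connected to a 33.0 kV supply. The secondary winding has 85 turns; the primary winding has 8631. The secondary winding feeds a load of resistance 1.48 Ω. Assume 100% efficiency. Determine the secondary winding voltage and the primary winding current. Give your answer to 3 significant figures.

V_s = V_p × N_s/N_p = 33000 × 85/8631 = 324.99 V.
I_s = V_s/R = 324.99/1.48 = 219.59 A.
I_p = I_s × N_s/N_p = 219.59 × 85/8631 = 2.16 A.

V_s ≈ 325 V, I_p ≈ 2.16 A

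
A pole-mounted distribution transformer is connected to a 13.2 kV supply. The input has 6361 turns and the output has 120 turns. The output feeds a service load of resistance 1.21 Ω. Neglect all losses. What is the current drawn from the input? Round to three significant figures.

I_in ≈ 3.88 A

V_out = V_in × N_out/N_in = 13200 × 120/6361 = 249.02 V.
I_out = V_out/R = 249.02/1.21 = 205.80 A.
For an ideal transformer I_in N_in = I_out N_out, so I_in = 205.80 × 120/6361 = 3.88 A.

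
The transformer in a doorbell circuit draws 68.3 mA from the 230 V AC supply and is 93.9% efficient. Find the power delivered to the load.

P_out ≈ 14.8 W

P_in = V_p I_p = 230 × 0.0683 = 15.709 W.
P_out = η P_in = 0.939 × 15.709 = 14.8 W.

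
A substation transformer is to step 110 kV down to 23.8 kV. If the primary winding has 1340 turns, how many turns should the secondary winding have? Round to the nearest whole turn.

N_s = 290 turns

N_s/N_p = V_s/V_p, so N_s = 1340 × 23800/110000 = 289.9 ≈ 290 turns.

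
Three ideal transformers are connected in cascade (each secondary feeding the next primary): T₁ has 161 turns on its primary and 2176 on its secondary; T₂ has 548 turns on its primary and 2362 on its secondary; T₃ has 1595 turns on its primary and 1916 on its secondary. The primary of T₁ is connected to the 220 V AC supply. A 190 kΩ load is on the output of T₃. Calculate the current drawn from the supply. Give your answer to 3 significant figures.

I_supply ≈ 5.67 A

Secondary of T₁: V = 220.00 × 2176/161 = 2973.4 V.
Secondary of T₂: V = 2973.4 × 2362/548 = 12816 V.
Secondary of T₃: V = 12816 × 1916/1595 = 15395 V.
I_load = 15395/190000 = 0.081028 A, so P_out = 15395 × 0.081028 = 1247.5 W.
All ideal ⇒ P_in = P_out, so I_supply = 1247.5/220 = 5.67 A.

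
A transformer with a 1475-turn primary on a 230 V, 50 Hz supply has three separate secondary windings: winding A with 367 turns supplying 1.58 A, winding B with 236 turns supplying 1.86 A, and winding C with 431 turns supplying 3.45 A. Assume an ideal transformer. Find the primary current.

I_p ≈ 1.70 A

V_A = 230 × 367/1475 = 57.227 V; V_B = 230 × 236/1475 = 36.800 V; V_C = 230 × 431/1475 = 67.207 V.
P_out = V_A I_A + V_B I_B + V_C I_C = 57.227×1.58 + 36.800×1.86 + 67.207×3.45 = 90.419 + 68.448 + 231.86 = 390.73 W.
Ideal ⇒ P_in = P_out, so I_p = P_out/V_p = 390.73/230 = 1.70 A.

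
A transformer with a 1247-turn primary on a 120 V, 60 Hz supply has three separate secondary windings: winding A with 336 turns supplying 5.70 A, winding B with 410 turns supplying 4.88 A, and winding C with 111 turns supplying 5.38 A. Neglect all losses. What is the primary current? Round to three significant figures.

V_A = 120 × 336/1247 = 32.334 V; V_B = 120 × 410/1247 = 39.455 V; V_C = 120 × 111/1247 = 10.682 V.
P_out = V_A I_A + V_B I_B + V_C I_C = 32.334×5.70 + 39.455×4.88 + 10.682×5.38 = 184.30 + 192.54 + 57.467 = 434.31 W.
Ideal ⇒ P_in = P_out, so I_p = P_out/V_p = 434.31/120 = 3.62 A.

I_p ≈ 3.62 A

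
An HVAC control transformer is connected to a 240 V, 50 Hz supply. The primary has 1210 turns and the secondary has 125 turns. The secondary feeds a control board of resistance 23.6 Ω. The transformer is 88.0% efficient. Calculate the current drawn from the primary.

I_p ≈ 0.123 A

V_s = 240 × 125/1210 = 24.793 V.
I_s = V_s/R = 24.793/23.6 = 1.0506 A.
P_out = V_s I_s = 24.793 × 1.0506 = 26.047 W.
P_in = P_out/η = 26.047/0.880 = 29.599 W.
I_p = P_in/V_p = 29.599/240 = 0.123 A.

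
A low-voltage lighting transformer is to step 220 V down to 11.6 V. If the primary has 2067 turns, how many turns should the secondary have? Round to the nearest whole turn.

N_s = 109 turns

N_s/N_p = V_s/V_p, so N_s = 2067 × 11.6/220 = 109.0 ≈ 109 turns.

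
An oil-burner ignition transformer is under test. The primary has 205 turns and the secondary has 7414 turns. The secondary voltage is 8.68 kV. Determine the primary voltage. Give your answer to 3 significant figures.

V_p/V_s = N_p/N_s, so V_p = 8680 × 205/7414 = 240 V.

V_p ≈ 240 V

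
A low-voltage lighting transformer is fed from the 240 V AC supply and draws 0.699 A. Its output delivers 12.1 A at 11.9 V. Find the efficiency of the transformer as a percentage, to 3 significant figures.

η ≈ 85.8%

P_in = 240 × 0.699 = 167.760 W.
P_out = 11.9 × 12.1 = 143.990 W.
η = P_out/P_in = 143.990/167.760 = 0.858.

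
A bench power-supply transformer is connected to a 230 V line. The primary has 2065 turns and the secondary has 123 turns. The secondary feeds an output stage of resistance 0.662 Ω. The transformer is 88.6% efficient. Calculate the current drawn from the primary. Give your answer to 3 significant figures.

I_p ≈ 1.39 A

V_s = 230 × 123/2065 = 13.700 V.
I_s = V_s/R = 13.700/0.662 = 20.694 A.
P_out = V_s I_s = 13.700 × 20.694 = 283.51 W.
P_in = P_out/η = 283.51/0.886 = 319.99 W.
I_p = P_in/V_p = 319.99/230 = 1.39 A.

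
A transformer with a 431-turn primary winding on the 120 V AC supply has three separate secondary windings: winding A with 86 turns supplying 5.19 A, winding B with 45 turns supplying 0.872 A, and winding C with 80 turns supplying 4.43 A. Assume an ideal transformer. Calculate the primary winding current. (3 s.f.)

I_p ≈ 1.95 A

V_A = 120 × 86/431 = 23.944 V; V_B = 120 × 45/431 = 12.529 V; V_C = 120 × 80/431 = 22.274 V.
P_out = V_A I_A + V_B I_B + V_C I_C = 23.944×5.19 + 12.529×0.872 + 22.274×4.43 = 124.27 + 10.925 + 98.673 = 233.87 W.
Ideal ⇒ P_in = P_out, so I_p = P_out/V_p = 233.87/120 = 1.95 A.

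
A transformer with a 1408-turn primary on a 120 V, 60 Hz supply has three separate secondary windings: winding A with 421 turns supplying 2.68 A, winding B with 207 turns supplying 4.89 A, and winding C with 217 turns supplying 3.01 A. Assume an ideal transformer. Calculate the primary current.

I_p ≈ 1.98 A

V_A = 120 × 421/1408 = 35.881 V; V_B = 120 × 207/1408 = 17.642 V; V_C = 120 × 217/1408 = 18.494 V.
P_out = V_A I_A + V_B I_B + V_C I_C = 35.881×2.68 + 17.642×4.89 + 18.494×3.01 = 96.160 + 86.270 + 55.668 = 238.10 W.
Ideal ⇒ P_in = P_out, so I_p = P_out/V_p = 238.10/120 = 1.98 A.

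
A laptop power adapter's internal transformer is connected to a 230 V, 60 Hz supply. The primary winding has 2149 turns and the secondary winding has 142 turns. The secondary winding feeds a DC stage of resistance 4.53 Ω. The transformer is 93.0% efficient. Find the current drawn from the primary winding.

V_s = 230 × 142/2149 = 15.198 V.
I_s = V_s/R = 15.198/4.53 = 3.3549 A.
P_out = V_s I_s = 15.198 × 3.3549 = 50.987 W.
P_in = P_out/η = 50.987/0.930 = 54.825 W.
I_p = P_in/V_p = 54.825/230 = 0.238 A.

I_p ≈ 0.238 A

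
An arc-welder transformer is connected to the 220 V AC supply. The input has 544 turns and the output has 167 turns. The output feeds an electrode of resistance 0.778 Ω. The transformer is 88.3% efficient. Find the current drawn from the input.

I_in ≈ 30.2 A

V_out = 220 × 167/544 = 67.537 V.
I_out = V_out/R = 67.537/0.778 = 86.808 A.
P_out = V_out I_out = 67.537 × 86.808 = 5862.7 W.
P_in = P_out/η = 5862.7/0.883 = 6639.6 W.
I_in = P_in/V_in = 6639.6/220 = 30.2 A.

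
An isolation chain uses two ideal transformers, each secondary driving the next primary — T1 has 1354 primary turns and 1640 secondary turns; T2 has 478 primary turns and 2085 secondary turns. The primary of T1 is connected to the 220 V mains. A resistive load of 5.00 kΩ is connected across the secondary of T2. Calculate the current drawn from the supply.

After T1: V = 220.00 × 1640/1354 = 266.47 V.
After T2: V = 266.47 × 2085/478 = 1162.3 V.
I_load = 1162.3/5000 = 0.23246 A, so P_out = 1162.3 × 0.23246 = 270.20 W.
All ideal ⇒ P_in = P_out, so I_supply = 270.20/220 = 1.23 A.

I_supply ≈ 1.23 A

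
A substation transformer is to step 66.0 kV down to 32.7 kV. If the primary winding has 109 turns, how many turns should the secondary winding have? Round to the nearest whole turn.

N_s = 54 turns

N_s/N_p = V_s/V_p, so N_s = 109 × 32700/66000 = 54.0 ≈ 54 turns.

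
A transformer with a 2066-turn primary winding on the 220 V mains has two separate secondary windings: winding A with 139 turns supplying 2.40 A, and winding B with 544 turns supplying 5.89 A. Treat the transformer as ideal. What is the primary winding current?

I_p ≈ 1.71 A

V_A = 220 × 139/2066 = 14.802 V; V_B = 220 × 544/2066 = 57.928 V.
P_out = V_A I_A + V_B I_B = 14.802×2.40 + 57.928×5.89 = 35.524 + 341.20 = 376.72 W.
Ideal ⇒ P_in = P_out, so I_p = P_out/V_p = 376.72/220 = 1.71 A.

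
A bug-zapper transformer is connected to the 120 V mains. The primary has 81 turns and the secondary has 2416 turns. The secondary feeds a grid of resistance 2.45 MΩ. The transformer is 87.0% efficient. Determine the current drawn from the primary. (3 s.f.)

I_p ≈ 0.0501 A

V_s = 120 × 2416/81 = 3579.3 V.
I_s = V_s/R = 3579.3/(2.45×10^6) = 0.0014609 A.
P_out = V_s I_s = 3579.3 × 0.0014609 = 5.2290 W.
P_in = P_out/η = 5.2290/0.870 = 6.0104 W.
I_p = P_in/V_p = 6.0104/120 = 0.0501 A.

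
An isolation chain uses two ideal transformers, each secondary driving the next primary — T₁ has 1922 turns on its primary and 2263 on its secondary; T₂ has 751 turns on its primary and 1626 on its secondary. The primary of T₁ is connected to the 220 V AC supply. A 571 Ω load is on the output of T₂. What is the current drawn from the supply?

After T₁: V = 220.00 × 2263/1922 = 259.03 V.
After T₂: V = 259.03 × 1626/751 = 560.83 V.
I_load = 560.83/571 = 0.98220 A, so P_out = 560.83 × 0.98220 = 550.85 W.
All ideal ⇒ P_in = P_out, so I_supply = 550.85/220 = 2.50 A.

I_supply ≈ 2.50 A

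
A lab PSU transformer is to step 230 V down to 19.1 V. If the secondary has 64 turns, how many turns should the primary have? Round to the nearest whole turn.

N_p/N_s = V_p/V_s, so N_p = 64 × 230/19.1 = 770.7 ≈ 771 turns.

N_p = 771 turns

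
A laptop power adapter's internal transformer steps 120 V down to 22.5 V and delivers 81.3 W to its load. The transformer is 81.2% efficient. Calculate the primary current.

I_p ≈ 0.834 A

P_in = P_out/η = 81.3/0.812 = 100.12 W.
I_p = P_in/V_p = 100.12/120 = 0.834 A.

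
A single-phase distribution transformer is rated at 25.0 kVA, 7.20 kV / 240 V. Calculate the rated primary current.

I_p ≈ 3.47 A

I_p = S/V_p = 25000/7200 = 3.47 A.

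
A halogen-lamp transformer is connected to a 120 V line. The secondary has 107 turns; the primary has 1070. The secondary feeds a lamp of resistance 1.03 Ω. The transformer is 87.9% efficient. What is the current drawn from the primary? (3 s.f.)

I_p ≈ 1.33 A

V_s = 120 × 107/1070 = 12.000 V.
I_s = V_s/R = 12.000/1.03 = 11.650 A.
P_out = V_s I_s = 12.000 × 11.650 = 139.81 W.
P_in = P_out/η = 139.81/0.879 = 159.05 W.
I_p = P_in/V_p = 159.05/120 = 1.33 A.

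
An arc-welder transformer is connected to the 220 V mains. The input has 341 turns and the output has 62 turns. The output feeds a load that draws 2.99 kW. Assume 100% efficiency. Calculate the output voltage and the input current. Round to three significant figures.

V_out ≈ 40.0 V, I_in ≈ 13.6 A

V_out = V_in × N_out/N_in = 220 × 62/341 = 40.000 V.
I_out = P/V_out = 2990/40.000 = 74.750 A.
I_in = I_out × N_out/N_in = 74.750 × 62/341 = 13.6 A.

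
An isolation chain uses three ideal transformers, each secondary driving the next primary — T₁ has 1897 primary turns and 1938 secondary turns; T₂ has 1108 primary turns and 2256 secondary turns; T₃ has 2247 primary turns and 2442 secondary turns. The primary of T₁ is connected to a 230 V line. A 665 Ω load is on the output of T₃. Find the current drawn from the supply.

After T₁: V = 230.00 × 1938/1897 = 234.97 V.
After T₂: V = 234.97 × 2256/1108 = 478.42 V.
After T₃: V = 478.42 × 2442/2247 = 519.94 V.
I_load = 519.94/665 = 0.78187 A, so P_out = 519.94 × 0.78187 = 406.53 W.
All ideal ⇒ P_in = P_out, so I_supply = 406.53/230 = 1.77 A.

I_supply ≈ 1.77 A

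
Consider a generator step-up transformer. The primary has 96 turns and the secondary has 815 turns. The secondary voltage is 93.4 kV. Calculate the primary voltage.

V_p/V_s = N_p/N_s, so V_p = 93400 × 96/815 = 11000 V.

V_p ≈ 11000 V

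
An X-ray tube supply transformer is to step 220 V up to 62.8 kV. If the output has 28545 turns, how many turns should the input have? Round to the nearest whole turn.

N_in = 100 turns

N_in/N_out = V_in/V_out, so N_in = 28545 × 220/62800 = 100.0 ≈ 100 turns.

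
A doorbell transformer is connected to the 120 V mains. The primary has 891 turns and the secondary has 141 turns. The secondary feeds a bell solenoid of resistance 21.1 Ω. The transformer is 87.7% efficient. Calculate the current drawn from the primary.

V_s = 120 × 141/891 = 18.990 V.
I_s = V_s/R = 18.990/21.1 = 0.90000 A.
P_out = V_s I_s = 18.990 × 0.90000 = 17.091 W.
P_in = P_out/η = 17.091/0.877 = 19.488 W.
I_p = P_in/V_p = 19.488/120 = 0.162 A.

I_p ≈ 0.162 A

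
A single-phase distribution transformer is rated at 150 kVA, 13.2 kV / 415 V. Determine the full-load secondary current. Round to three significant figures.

I_s ≈ 361 A

I_s = S/V_s = 150000/415 = 361 A.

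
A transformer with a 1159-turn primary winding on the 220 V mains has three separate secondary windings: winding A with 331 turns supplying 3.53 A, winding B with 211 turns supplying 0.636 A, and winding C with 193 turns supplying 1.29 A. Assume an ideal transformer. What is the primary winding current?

V_A = 220 × 331/1159 = 62.830 V; V_B = 220 × 211/1159 = 40.052 V; V_C = 220 × 193/1159 = 36.635 V.
P_out = V_A I_A + V_B I_B + V_C I_C = 62.830×3.53 + 40.052×0.636 + 36.635×1.29 = 221.79 + 25.473 + 47.259 = 294.52 W.
Ideal ⇒ P_in = P_out, so I_p = P_out/V_p = 294.52/220 = 1.34 A.

I_p ≈ 1.34 A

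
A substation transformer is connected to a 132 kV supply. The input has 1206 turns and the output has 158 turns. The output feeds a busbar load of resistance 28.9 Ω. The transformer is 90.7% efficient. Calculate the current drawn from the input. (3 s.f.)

V_out = 132000 × 158/1206 = 17294 V.
I_out = V_out/R = 17294/28.9 = 598.39 A.
P_out = V_out I_out = 17294 × 598.39 = 1.0348×10^7 W.
P_in = P_out/η = 1.0348×10^7/0.907 = 1.1409×10^7 W.
I_in = P_in/V_in = 1.1409×10^7/132000 = 86.4 A.

I_in ≈ 86.4 A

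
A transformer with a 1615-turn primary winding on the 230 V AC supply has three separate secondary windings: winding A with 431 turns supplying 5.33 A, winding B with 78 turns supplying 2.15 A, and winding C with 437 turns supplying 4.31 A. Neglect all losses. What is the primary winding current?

I_p ≈ 2.69 A

V_A = 230 × 431/1615 = 61.381 V; V_B = 230 × 78/1615 = 11.108 V; V_C = 230 × 437/1615 = 62.235 V.
P_out = V_A I_A + V_B I_B + V_C I_C = 61.381×5.33 + 11.108×2.15 + 62.235×4.31 = 327.16 + 23.883 + 268.23 = 619.28 W.
Ideal ⇒ P_in = P_out, so I_p = P_out/V_p = 619.28/230 = 2.69 A.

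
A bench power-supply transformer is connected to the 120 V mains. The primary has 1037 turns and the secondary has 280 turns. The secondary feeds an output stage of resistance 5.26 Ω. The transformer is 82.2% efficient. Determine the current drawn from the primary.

V_s = 120 × 280/1037 = 32.401 V.
I_s = V_s/R = 32.401/5.26 = 6.1599 A.
P_out = V_s I_s = 32.401 × 6.1599 = 199.59 W.
P_in = P_out/η = 199.59/0.822 = 242.81 W.
I_p = P_in/V_p = 242.81/120 = 2.02 A.

I_p ≈ 2.02 A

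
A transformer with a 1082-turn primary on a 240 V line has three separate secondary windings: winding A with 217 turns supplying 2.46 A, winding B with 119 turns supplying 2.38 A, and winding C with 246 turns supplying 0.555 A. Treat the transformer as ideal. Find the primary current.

V_A = 240 × 217/1082 = 48.133 V; V_B = 240 × 119/1082 = 26.396 V; V_C = 240 × 246/1082 = 54.566 V.
P_out = V_A I_A + V_B I_B + V_C I_C = 48.133×2.46 + 26.396×2.38 + 54.566×0.555 = 118.41 + 62.821 + 30.284 = 211.51 W.
Ideal ⇒ P_in = P_out, so I_p = P_out/V_p = 211.51/240 = 0.881 A.

I_p ≈ 0.881 A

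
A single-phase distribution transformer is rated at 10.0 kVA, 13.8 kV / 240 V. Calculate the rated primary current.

I_p = S/V_p = 10000/13800 = 0.725 A.

I_p ≈ 0.725 A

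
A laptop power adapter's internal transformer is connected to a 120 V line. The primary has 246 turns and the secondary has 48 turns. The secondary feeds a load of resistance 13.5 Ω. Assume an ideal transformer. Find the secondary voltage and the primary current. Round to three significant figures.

V_s = V_p × N_s/N_p = 120 × 48/246 = 23.415 V.
I_s = V_s/R = 23.415/13.5 = 1.7344 A.
I_p = I_s × N_s/N_p = 1.7344 × 48/246 = 0.338 A.

V_s ≈ 23.4 V, I_p ≈ 0.338 A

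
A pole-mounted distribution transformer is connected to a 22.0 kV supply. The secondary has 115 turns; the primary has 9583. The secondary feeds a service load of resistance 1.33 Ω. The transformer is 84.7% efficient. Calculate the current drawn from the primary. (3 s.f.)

V_s = 22000 × 115/9583 = 264.01 V.
I_s = V_s/R = 264.01/1.33 = 198.50 A.
P_out = V_s I_s = 264.01 × 198.50 = 52407 W.
P_in = P_out/η = 52407/0.847 = 61873 W.
I_p = P_in/V_p = 61873/22000 = 2.81 A.

I_p ≈ 2.81 A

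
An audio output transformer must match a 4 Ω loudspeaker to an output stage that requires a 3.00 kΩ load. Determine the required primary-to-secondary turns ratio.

Z_p/Z_s = (N_p/N_s)², so N_p/N_s = √(3000/4) = √750 = 27.4.

N_p/N_s ≈ 27.4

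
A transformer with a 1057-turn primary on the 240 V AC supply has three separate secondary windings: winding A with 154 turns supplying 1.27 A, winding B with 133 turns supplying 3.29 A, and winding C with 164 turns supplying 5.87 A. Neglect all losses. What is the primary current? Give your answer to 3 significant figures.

V_A = 240 × 154/1057 = 34.967 V; V_B = 240 × 133/1057 = 30.199 V; V_C = 240 × 164/1057 = 37.237 V.
P_out = V_A I_A + V_B I_B + V_C I_C = 34.967×1.27 + 30.199×3.29 + 37.237×5.87 = 44.408 + 99.354 + 218.58 = 362.35 W.
Ideal ⇒ P_in = P_out, so I_p = P_out/V_p = 362.35/240 = 1.51 A.

I_p ≈ 1.51 A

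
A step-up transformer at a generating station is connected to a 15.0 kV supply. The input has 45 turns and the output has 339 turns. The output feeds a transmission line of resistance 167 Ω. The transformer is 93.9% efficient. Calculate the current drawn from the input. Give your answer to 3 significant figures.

I_in ≈ 5430 A

V_out = 15000 × 339/45 = 113000 V.
I_out = V_out/R = 113000/167 = 676.65 A.
P_out = V_out I_out = 113000 × 676.65 = 7.6461×10^7 W.
P_in = P_out/η = 7.6461×10^7/0.939 = 8.1428×10^7 W.
I_in = P_in/V_in = 8.1428×10^7/15000 = 5430 A.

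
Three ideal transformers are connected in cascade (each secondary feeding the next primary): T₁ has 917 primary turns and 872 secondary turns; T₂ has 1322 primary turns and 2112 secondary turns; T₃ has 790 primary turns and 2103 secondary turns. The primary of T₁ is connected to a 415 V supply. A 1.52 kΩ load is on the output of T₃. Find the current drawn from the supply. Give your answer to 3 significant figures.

I_supply ≈ 4.47 A

After T₁: V = 415.00 × 872/917 = 394.63 V.
After T₂: V = 394.63 × 2112/1322 = 630.46 V.
After T₃: V = 630.46 × 2103/790 = 1678.3 V.
I_load = 1678.3/1520 = 1.1041 A, so P_out = 1678.3 × 1.1041 = 1853.1 W.
All ideal ⇒ P_in = P_out, so I_supply = 1853.1/415 = 4.47 A.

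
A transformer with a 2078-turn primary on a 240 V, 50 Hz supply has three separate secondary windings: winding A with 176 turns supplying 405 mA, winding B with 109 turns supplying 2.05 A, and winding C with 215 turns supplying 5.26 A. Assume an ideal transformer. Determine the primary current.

I_p ≈ 0.686 A

V_A = 240 × 176/2078 = 20.327 V; V_B = 240 × 109/2078 = 12.589 V; V_C = 240 × 215/2078 = 24.832 V.
P_out = V_A I_A + V_B I_B + V_C I_C = 20.327×0.405 + 12.589×2.05 + 24.832×5.26 = 8.2325 + 25.808 + 130.61 = 164.65 W.
Ideal ⇒ P_in = P_out, so I_p = P_out/V_p = 164.65/240 = 0.686 A.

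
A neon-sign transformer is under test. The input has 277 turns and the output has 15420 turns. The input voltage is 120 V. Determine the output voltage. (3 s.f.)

V_out/V_in = N_out/N_in, so V_out = 120 × 15420/277 = 6680 V.

V_out ≈ 6680 V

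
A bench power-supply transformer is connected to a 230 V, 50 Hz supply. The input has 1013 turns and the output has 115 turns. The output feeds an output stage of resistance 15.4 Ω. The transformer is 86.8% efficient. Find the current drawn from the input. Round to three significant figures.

V_out = 230 × 115/1013 = 26.111 V.
I_out = V_out/R = 26.111/15.4 = 1.6955 A.
P_out = V_out I_out = 26.111 × 1.6955 = 44.270 W.
P_in = P_out/η = 44.270/0.868 = 51.003 W.
I_in = P_in/V_in = 51.003/230 = 0.222 A.

I_in ≈ 0.222 A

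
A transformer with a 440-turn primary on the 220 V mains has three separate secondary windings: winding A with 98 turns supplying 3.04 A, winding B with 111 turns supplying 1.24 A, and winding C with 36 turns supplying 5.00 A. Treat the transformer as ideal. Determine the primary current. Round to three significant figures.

I_p ≈ 1.40 A

V_A = 220 × 98/440 = 49.000 V; V_B = 220 × 111/440 = 55.500 V; V_C = 220 × 36/440 = 18.000 V.
P_out = V_A I_A + V_B I_B + V_C I_C = 49.000×3.04 + 55.500×1.24 + 18.000×5.00 = 148.96 + 68.820 + 90.000 = 307.78 W.
Ideal ⇒ P_in = P_out, so I_p = P_out/V_p = 307.78/220 = 1.40 A.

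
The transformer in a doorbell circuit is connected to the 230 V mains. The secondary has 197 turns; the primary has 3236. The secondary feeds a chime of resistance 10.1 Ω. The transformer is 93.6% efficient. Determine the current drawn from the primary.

V_s = 230 × 197/3236 = 14.002 V.
I_s = V_s/R = 14.002/10.1 = 1.3863 A.
P_out = V_s I_s = 14.002 × 1.3863 = 19.411 W.
P_in = P_out/η = 19.411/0.936 = 20.738 W.
I_p = P_in/V_p = 20.738/230 = 0.0902 A.

I_p ≈ 0.0902 A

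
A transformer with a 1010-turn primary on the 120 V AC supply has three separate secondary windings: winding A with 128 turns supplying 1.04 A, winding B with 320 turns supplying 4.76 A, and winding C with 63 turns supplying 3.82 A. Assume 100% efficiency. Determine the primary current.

I_p ≈ 1.88 A

V_A = 120 × 128/1010 = 15.208 V; V_B = 120 × 320/1010 = 38.020 V; V_C = 120 × 63/1010 = 7.4851 V.
P_out = V_A I_A + V_B I_B + V_C I_C = 15.208×1.04 + 38.020×4.76 + 7.4851×3.82 = 15.816 + 180.97 + 28.593 = 225.38 W.
Ideal ⇒ P_in = P_out, so I_p = P_out/V_p = 225.38/120 = 1.88 A.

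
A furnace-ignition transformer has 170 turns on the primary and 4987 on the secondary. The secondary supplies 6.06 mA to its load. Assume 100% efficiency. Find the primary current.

For an ideal transformer I_p/I_s = N_s/N_p, so I_p = 0.00606 × 4987/170 = 0.178 A.

I_p ≈ 0.178 A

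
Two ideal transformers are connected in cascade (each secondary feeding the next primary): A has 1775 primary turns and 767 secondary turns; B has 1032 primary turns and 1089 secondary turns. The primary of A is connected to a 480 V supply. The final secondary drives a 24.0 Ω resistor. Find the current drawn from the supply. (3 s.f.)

After A: V = 480.00 × 767/1775 = 207.41 V.
After B: V = 207.41 × 1089/1032 = 218.87 V.
I_load = 218.87/24.0 = 9.1196 A, so P_out = 218.87 × 9.1196 = 1996.0 W.
All ideal ⇒ P_in = P_out, so I_supply = 1996.0/480 = 4.16 A.

I_supply ≈ 4.16 A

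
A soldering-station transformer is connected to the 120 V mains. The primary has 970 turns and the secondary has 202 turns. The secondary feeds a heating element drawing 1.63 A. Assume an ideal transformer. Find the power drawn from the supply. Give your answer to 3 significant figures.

I_p = I_s × N_s/N_p = 1.63 × 202/970 = 0.33944 A.
P = V_p I_p = 120 × 0.33944 = 40.7 W.

P ≈ 40.7 W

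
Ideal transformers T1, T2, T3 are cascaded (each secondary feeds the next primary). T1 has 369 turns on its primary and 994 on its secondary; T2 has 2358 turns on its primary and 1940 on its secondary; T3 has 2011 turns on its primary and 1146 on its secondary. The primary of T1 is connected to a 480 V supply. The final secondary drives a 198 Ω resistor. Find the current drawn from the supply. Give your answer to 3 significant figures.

I_supply ≈ 3.87 A

After T1: V = 480.00 × 994/369 = 1293.0 V.
After T2: V = 1293.0 × 1940/2358 = 1063.8 V.
After T3: V = 1063.8 × 1146/2011 = 606.22 V.
I_load = 606.22/198 = 3.0617 A, so P_out = 606.22 × 3.0617 = 1856.1 W.
All ideal ⇒ P_in = P_out, so I_supply = 1856.1/480 = 3.87 A.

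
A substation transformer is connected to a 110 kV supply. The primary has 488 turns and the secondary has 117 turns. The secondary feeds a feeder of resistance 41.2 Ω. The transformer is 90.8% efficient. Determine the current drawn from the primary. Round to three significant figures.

V_s = 110000 × 117/488 = 26373 V.
I_s = V_s/R = 26373/41.2 = 640.12 A.
P_out = V_s I_s = 26373 × 640.12 = 1.6882×10^7 W.
P_in = P_out/η = 1.6882×10^7/0.908 = 1.8592×10^7 W.
I_p = P_in/V_p = 1.8592×10^7/110000 = 169 A.

I_p ≈ 169 A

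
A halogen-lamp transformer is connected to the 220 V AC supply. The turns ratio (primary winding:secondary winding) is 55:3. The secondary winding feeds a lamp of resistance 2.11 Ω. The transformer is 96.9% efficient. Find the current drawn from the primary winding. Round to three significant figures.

I_p ≈ 0.320 A

V_s = 220 × 3/55 = 12.000 V.
I_s = V_s/R = 12.000/2.11 = 5.6872 A.
P_out = V_s I_s = 12.000 × 5.6872 = 68.246 W.
P_in = P_out/η = 68.246/0.969 = 70.430 W.
I_p = P_in/V_p = 70.430/220 = 0.320 A.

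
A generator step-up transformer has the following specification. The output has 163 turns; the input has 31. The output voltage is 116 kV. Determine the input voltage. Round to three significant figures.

V_in/V_out = N_in/N_out, so V_in = 116000 × 31/163 = 22100 V.

V_in ≈ 22100 V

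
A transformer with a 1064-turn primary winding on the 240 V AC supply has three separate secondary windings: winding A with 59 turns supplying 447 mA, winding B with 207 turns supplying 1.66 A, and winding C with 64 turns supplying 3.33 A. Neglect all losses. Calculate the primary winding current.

I_p ≈ 0.548 A

V_A = 240 × 59/1064 = 13.308 V; V_B = 240 × 207/1064 = 46.692 V; V_C = 240 × 64/1064 = 14.436 V.
P_out = V_A I_A + V_B I_B + V_C I_C = 13.308×0.447 + 46.692×1.66 + 14.436×3.33 = 5.9488 + 77.508 + 48.072 = 131.53 W.
Ideal ⇒ P_in = P_out, so I_p = P_out/V_p = 131.53/240 = 0.548 A.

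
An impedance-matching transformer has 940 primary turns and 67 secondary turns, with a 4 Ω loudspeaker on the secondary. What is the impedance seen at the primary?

Z_p = (N_p/N_s)² × Z_s = (940/67)² × 4 = 787 Ω.

Z_p ≈ 787 Ω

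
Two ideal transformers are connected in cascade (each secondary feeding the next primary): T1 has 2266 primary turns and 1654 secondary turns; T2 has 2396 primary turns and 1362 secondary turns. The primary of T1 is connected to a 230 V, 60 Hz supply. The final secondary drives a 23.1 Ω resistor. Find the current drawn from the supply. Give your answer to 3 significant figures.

I_supply ≈ 1.71 A

Secondary of T1: V = 230.00 × 1654/2266 = 167.88 V.
Secondary of T2: V = 167.88 × 1362/2396 = 95.432 V.
I_load = 95.432/23.1 = 4.1313 A, so P_out = 95.432 × 4.1313 = 394.25 W.
All ideal ⇒ P_in = P_out, so I_supply = 394.25/230 = 1.71 A.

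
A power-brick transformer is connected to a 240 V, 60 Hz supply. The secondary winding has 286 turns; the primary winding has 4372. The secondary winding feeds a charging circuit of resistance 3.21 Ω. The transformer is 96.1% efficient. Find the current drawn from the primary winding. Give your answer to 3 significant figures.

V_s = 240 × 286/4372 = 15.700 V.
I_s = V_s/R = 15.700/3.21 = 4.8909 A.
P_out = V_s I_s = 15.700 × 4.8909 = 76.787 W.
P_in = P_out/η = 76.787/0.961 = 79.904 W.
I_p = P_in/V_p = 79.904/240 = 0.333 A.

I_p ≈ 0.333 A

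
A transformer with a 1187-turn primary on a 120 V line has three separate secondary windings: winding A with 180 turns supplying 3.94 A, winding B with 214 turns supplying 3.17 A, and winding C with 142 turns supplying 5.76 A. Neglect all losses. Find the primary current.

V_A = 120 × 180/1187 = 18.197 V; V_B = 120 × 214/1187 = 21.634 V; V_C = 120 × 142/1187 = 14.356 V.
P_out = V_A I_A + V_B I_B + V_C I_C = 18.197×3.94 + 21.634×3.17 + 14.356×5.76 = 71.697 + 68.581 + 82.688 = 222.97 W.
Ideal ⇒ P_in = P_out, so I_p = P_out/V_p = 222.97/120 = 1.86 A.

I_p ≈ 1.86 A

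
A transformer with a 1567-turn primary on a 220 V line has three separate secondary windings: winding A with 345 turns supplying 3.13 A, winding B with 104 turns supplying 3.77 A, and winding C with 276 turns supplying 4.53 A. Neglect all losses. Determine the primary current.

I_p ≈ 1.74 A

V_A = 220 × 345/1567 = 48.437 V; V_B = 220 × 104/1567 = 14.601 V; V_C = 220 × 276/1567 = 38.749 V.
P_out = V_A I_A + V_B I_B + V_C I_C = 48.437×3.13 + 14.601×3.77 + 38.749×4.53 = 151.61 + 55.046 + 175.53 = 382.19 W.
Ideal ⇒ P_in = P_out, so I_p = P_out/V_p = 382.19/220 = 1.74 A.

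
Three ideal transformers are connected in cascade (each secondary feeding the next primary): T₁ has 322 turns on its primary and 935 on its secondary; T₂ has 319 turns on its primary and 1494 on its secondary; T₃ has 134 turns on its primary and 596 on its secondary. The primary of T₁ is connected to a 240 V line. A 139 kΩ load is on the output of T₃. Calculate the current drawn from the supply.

After T₁: V = 240.00 × 935/322 = 696.89 V.
After T₂: V = 696.89 × 1494/319 = 3263.8 V.
After T₃: V = 3263.8 × 596/134 = 14517 V.
I_load = 14517/139000 = 0.10444 A, so P_out = 14517 × 0.10444 = 1516.1 W.
All ideal ⇒ P_in = P_out, so I_supply = 1516.1/240 = 6.32 A.

I_supply ≈ 6.32 A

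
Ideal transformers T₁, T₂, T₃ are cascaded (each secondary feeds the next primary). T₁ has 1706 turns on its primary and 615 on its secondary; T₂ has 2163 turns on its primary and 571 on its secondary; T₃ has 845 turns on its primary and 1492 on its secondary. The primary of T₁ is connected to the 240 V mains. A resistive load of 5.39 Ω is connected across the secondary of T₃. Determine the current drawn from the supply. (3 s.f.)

I_supply ≈ 1.26 A

Secondary of T₁: V = 240.00 × 615/1706 = 86.518 V.
Secondary of T₂: V = 86.518 × 571/2163 = 22.840 V.
Secondary of T₃: V = 22.840 × 1492/845 = 40.327 V.
I_load = 40.327/5.39 = 7.4819 A, so P_out = 40.327 × 7.4819 = 301.72 W.
All ideal ⇒ P_in = P_out, so I_supply = 301.72/240 = 1.26 A.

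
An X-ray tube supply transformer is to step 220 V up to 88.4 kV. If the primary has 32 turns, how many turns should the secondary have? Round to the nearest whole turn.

N_s/N_p = V_s/V_p, so N_s = 32 × 88400/220 = 12858.2 ≈ 12858 turns.

N_s = 12858 turns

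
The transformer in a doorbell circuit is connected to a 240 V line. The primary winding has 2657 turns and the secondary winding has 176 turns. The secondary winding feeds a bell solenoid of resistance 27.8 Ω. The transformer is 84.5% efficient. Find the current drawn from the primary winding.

V_s = 240 × 176/2657 = 15.898 V.
I_s = V_s/R = 15.898/27.8 = 0.57186 A.
P_out = V_s I_s = 15.898 × 0.57186 = 9.0912 W.
P_in = P_out/η = 9.0912/0.845 = 10.759 W.
I_p = P_in/V_p = 10.759/240 = 0.0448 A.

I_p ≈ 0.0448 A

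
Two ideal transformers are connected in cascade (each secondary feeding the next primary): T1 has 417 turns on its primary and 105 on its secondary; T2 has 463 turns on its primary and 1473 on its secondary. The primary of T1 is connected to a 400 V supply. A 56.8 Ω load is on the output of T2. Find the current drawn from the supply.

I_supply ≈ 4.52 A

After T1: V = 400.00 × 105/417 = 100.72 V.
After T2: V = 100.72 × 1473/463 = 320.43 V.
I_load = 320.43/56.8 = 5.6414 A, so P_out = 320.43 × 5.6414 = 1807.7 W.
All ideal ⇒ P_in = P_out, so I_supply = 1807.7/400 = 4.52 A.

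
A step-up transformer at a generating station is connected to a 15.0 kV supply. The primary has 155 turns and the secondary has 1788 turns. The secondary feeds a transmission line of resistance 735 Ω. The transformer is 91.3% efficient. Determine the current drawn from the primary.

I_p ≈ 2970 A

V_s = 15000 × 1788/155 = 173030 V.
I_s = V_s/R = 173030/735 = 235.42 A.
P_out = V_s I_s = 173030 × 235.42 = 4.0735×10^7 W.
P_in = P_out/η = 4.0735×10^7/0.913 = 4.4617×10^7 W.
I_p = P_in/V_p = 4.4617×10^7/15000 = 2970 A.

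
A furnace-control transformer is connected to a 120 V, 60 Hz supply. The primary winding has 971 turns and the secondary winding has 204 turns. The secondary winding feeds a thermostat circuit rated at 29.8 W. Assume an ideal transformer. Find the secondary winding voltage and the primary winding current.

V_s ≈ 25.2 V, I_p ≈ 0.248 A

V_s = V_p × N_s/N_p = 120 × 204/971 = 25.211 V.
I_s = P/V_s = 29.8/25.211 = 1.1820 A.
I_p = I_s × N_s/N_p = 1.1820 × 204/971 = 0.248 A.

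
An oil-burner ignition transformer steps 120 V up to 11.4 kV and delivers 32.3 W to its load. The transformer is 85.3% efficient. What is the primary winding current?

I_p ≈ 0.316 A

P_in = P_out/η = 32.3/0.853 = 37.866 W.
I_p = P_in/V_p = 37.866/120 = 0.316 A.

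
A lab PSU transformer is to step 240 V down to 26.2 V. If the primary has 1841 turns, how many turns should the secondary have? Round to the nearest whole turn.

N_s = 201 turns

N_s/N_p = V_s/V_p, so N_s = 1841 × 26.2/240 = 201.0 ≈ 201 turns.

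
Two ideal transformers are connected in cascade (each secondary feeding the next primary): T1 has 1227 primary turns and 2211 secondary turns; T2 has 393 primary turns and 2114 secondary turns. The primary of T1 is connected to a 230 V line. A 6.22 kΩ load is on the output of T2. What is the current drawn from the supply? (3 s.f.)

I_supply ≈ 3.47 A

After T1: V = 230.00 × 2211/1227 = 414.45 V.
After T2: V = 414.45 × 2114/393 = 2229.4 V.
I_load = 2229.4/6220 = 0.35842 A, so P_out = 2229.4 × 0.35842 = 799.06 W.
All ideal ⇒ P_in = P_out, so I_supply = 799.06/230 = 3.47 A.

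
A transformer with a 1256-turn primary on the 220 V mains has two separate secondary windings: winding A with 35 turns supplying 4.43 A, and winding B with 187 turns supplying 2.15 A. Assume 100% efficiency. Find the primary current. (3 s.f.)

I_p ≈ 0.444 A

V_A = 220 × 35/1256 = 6.1306 V; V_B = 220 × 187/1256 = 32.755 V.
P_out = V_A I_A + V_B I_B = 6.1306×4.43 + 32.755×2.15 = 27.158 + 70.423 = 97.581 W.
Ideal ⇒ P_in = P_out, so I_p = P_out/V_p = 97.581/220 = 0.444 A.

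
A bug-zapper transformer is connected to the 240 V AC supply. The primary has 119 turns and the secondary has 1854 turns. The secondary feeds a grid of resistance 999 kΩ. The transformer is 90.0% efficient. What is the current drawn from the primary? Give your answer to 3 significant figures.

I_p ≈ 0.0648 A

V_s = 240 × 1854/119 = 3739.2 V.
I_s = V_s/R = 3739.2/999000 = 0.0037429 A.
P_out = V_s I_s = 3739.2 × 0.0037429 = 13.995 W.
P_in = P_out/η = 13.995/0.900 = 15.550 W.
I_p = P_in/V_p = 15.550/240 = 0.0648 A.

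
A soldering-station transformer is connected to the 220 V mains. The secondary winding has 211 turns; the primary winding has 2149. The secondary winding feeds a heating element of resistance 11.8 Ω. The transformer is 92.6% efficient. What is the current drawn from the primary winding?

I_p ≈ 0.194 A

V_s = 220 × 211/2149 = 21.601 V.
I_s = V_s/R = 21.601/11.8 = 1.8306 A.
P_out = V_s I_s = 21.601 × 1.8306 = 39.542 W.
P_in = P_out/η = 39.542/0.926 = 42.702 W.
I_p = P_in/V_p = 42.702/220 = 0.194 A.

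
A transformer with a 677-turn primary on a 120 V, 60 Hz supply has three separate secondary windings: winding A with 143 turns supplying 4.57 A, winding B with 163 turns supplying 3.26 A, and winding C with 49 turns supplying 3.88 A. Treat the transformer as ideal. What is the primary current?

I_p ≈ 2.03 A

V_A = 120 × 143/677 = 25.347 V; V_B = 120 × 163/677 = 28.892 V; V_C = 120 × 49/677 = 8.6854 V.
P_out = V_A I_A + V_B I_B + V_C I_C = 25.347×4.57 + 28.892×3.26 + 8.6854×3.88 = 115.84 + 94.188 + 33.699 = 243.72 W.
Ideal ⇒ P_in = P_out, so I_p = P_out/V_p = 243.72/120 = 2.03 A.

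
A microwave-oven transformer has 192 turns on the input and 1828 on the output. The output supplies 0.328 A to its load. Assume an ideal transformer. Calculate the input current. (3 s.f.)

I_in ≈ 3.12 A

For an ideal transformer I_in/I_out = N_out/N_in, so I_in = 0.328 × 1828/192 = 3.12 A.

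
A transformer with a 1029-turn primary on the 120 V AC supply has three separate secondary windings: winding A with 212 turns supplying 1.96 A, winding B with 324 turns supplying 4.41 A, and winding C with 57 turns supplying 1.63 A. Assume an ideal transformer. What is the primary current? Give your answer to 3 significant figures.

I_p ≈ 1.88 A

V_A = 120 × 212/1029 = 24.723 V; V_B = 120 × 324/1029 = 37.784 V; V_C = 120 × 57/1029 = 6.6472 V.
P_out = V_A I_A + V_B I_B + V_C I_C = 24.723×1.96 + 37.784×4.41 + 6.6472×1.63 = 48.457 + 166.63 + 10.835 = 225.92 W.
Ideal ⇒ P_in = P_out, so I_p = P_out/V_p = 225.92/120 = 1.88 A.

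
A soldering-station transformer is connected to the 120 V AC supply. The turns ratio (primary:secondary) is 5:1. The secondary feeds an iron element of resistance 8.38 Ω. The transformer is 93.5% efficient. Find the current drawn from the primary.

I_p ≈ 0.613 A

V_s = 120 × 1/5 = 24.000 V.
I_s = V_s/R = 24.000/8.38 = 2.8640 A.
P_out = V_s I_s = 24.000 × 2.8640 = 68.735 W.
P_in = P_out/η = 68.735/0.935 = 73.513 W.
I_p = P_in/V_p = 73.513/120 = 0.613 A.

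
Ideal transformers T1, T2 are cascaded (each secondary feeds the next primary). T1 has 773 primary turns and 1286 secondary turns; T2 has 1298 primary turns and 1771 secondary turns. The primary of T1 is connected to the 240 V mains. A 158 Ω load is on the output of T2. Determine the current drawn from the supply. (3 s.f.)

Secondary of T1: V = 240.00 × 1286/773 = 399.28 V.
Secondary of T2: V = 399.28 × 1771/1298 = 544.77 V.
I_load = 544.77/158 = 3.4479 A, so P_out = 544.77 × 3.4479 = 1878.3 W.
All ideal ⇒ P_in = P_out, so I_supply = 1878.3/240 = 7.83 A.

I_supply ≈ 7.83 A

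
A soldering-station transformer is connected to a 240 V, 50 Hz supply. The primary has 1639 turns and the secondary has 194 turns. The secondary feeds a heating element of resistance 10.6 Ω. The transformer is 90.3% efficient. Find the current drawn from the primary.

V_s = 240 × 194/1639 = 28.408 V.
I_s = V_s/R = 28.408/10.6 = 2.6800 A.
P_out = V_s I_s = 28.408 × 2.6800 = 76.131 W.
P_in = P_out/η = 76.131/0.903 = 84.309 W.
I_p = P_in/V_p = 84.309/240 = 0.351 A.

I_p ≈ 0.351 A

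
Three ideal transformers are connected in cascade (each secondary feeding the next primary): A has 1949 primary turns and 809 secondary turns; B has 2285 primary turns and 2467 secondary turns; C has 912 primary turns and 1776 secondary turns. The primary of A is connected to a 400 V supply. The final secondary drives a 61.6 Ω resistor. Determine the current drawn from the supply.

After A: V = 400.00 × 809/1949 = 166.03 V.
After B: V = 166.03 × 2467/2285 = 179.26 V.
After C: V = 179.26 × 1776/912 = 349.08 V.
I_load = 349.08/61.6 = 5.6669 A, so P_out = 349.08 × 5.6669 = 1978.2 W.
All ideal ⇒ P_in = P_out, so I_supply = 1978.2/400 = 4.95 A.

I_supply ≈ 4.95 A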